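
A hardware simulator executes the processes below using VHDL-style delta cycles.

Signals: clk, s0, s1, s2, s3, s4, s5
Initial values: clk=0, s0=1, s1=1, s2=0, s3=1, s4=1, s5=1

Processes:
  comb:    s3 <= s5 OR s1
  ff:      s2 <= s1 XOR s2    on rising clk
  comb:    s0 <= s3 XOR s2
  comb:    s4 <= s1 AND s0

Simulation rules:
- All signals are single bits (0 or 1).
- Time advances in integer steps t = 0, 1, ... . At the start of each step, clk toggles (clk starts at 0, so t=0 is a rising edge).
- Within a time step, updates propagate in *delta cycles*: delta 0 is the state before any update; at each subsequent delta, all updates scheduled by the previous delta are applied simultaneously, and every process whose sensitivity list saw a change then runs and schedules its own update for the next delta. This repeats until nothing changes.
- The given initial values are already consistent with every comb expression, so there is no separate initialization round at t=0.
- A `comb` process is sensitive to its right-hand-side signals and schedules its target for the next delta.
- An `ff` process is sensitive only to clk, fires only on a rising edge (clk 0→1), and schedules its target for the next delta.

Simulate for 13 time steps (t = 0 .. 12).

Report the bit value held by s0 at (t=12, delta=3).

0

t=0 Δ0: s2=0 s3=1 s5=1 clk=0 s1=1 s0=1 s4=1
  Δ1: clk:0→1
  Δ2: s2:0→1
  Δ3: s0:1→0
  Δ4: s4:1→0
  (4Δ to stable)
t=1 Δ0: s2=1 s3=1 s5=1 clk=1 s1=1 s0=0 s4=0
  Δ1: clk:1→0
  (1Δ to stable)
t=2 Δ0: s2=1 s3=1 s5=1 clk=0 s1=1 s0=0 s4=0
  Δ1: clk:0→1
  Δ2: s2:1→0
  Δ3: s0:0→1
  Δ4: s4:0→1
  (4Δ to stable)
t=3 Δ0: s2=0 s3=1 s5=1 clk=1 s1=1 s0=1 s4=1
  Δ1: clk:1→0
  (1Δ to stable)
t=4 Δ0: s2=0 s3=1 s5=1 clk=0 s1=1 s0=1 s4=1
  Δ1: clk:0→1
  Δ2: s2:0→1
  Δ3: s0:1→0
  Δ4: s4:1→0
  (4Δ to stable)
t=5 Δ0: s2=1 s3=1 s5=1 clk=1 s1=1 s0=0 s4=0
  Δ1: clk:1→0
  (1Δ to stable)
t=6 Δ0: s2=1 s3=1 s5=1 clk=0 s1=1 s0=0 s4=0
  Δ1: clk:0→1
  Δ2: s2:1→0
  Δ3: s0:0→1
  Δ4: s4:0→1
  (4Δ to stable)
t=7 Δ0: s2=0 s3=1 s5=1 clk=1 s1=1 s0=1 s4=1
  Δ1: clk:1→0
  (1Δ to stable)
t=8 Δ0: s2=0 s3=1 s5=1 clk=0 s1=1 s0=1 s4=1
  Δ1: clk:0→1
  Δ2: s2:0→1
  Δ3: s0:1→0
  Δ4: s4:1→0
  (4Δ to stable)
t=9 Δ0: s2=1 s3=1 s5=1 clk=1 s1=1 s0=0 s4=0
  Δ1: clk:1→0
  (1Δ to stable)
t=10 Δ0: s2=1 s3=1 s5=1 clk=0 s1=1 s0=0 s4=0
  Δ1: clk:0→1
  Δ2: s2:1→0
  Δ3: s0:0→1
  Δ4: s4:0→1
  (4Δ to stable)
t=11 Δ0: s2=0 s3=1 s5=1 clk=1 s1=1 s0=1 s4=1
  Δ1: clk:1→0
  (1Δ to stable)
t=12 Δ0: s2=0 s3=1 s5=1 clk=0 s1=1 s0=1 s4=1
  Δ1: clk:0→1
  Δ2: s2:0→1
  Δ3: s0:1→0
  Δ4: s4:1→0
  (4Δ to stable)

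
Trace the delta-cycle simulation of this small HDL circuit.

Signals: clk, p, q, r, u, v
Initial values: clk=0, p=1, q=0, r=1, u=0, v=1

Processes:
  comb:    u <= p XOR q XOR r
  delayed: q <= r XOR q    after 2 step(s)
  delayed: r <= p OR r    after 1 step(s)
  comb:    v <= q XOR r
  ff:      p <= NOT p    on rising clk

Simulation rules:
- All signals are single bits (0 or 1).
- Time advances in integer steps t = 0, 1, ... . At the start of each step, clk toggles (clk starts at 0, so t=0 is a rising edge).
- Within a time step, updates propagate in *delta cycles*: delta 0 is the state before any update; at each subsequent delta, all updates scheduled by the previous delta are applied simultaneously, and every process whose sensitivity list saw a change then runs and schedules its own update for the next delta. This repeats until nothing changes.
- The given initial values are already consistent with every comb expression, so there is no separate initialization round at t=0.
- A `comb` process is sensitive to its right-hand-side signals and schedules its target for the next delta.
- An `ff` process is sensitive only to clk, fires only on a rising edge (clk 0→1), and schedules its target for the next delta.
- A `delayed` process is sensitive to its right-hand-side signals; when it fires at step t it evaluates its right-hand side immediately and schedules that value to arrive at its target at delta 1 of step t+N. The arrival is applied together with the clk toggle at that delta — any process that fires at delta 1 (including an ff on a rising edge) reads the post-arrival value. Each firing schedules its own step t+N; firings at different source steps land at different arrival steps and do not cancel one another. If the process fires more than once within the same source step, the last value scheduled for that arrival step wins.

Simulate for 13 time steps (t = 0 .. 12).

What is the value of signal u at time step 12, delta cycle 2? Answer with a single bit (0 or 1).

[bits: v,r,q,u,clk,p]
t=0: Δ0=110001 Δ1=110011 Δ2=110010 Δ3=110110 | 3Δ
t=1: Δ0=110110 Δ1=110100 | 1Δ
t=2: Δ0=110100 Δ1=110110 Δ2=110111 Δ3=110011 | 3Δ
t=3: Δ0=110011 Δ1=110001 | 1Δ
t=4: Δ0=110001 Δ1=110011 Δ2=110010 Δ3=110110 | 3Δ
t=5: Δ0=110110 Δ1=110100 | 1Δ
t=6: Δ0=110100 Δ1=110110 Δ2=110111 Δ3=110011 | 3Δ
t=7: Δ0=110011 Δ1=110001 | 1Δ
t=8: Δ0=110001 Δ1=110011 Δ2=110010 Δ3=110110 | 3Δ
t=9: Δ0=110110 Δ1=110100 | 1Δ
t=10: Δ0=110100 Δ1=110110 Δ2=110111 Δ3=110011 | 3Δ
t=11: Δ0=110011 Δ1=110001 | 1Δ
t=12: Δ0=110001 Δ1=110011 Δ2=110010 Δ3=110110 | 3Δ

0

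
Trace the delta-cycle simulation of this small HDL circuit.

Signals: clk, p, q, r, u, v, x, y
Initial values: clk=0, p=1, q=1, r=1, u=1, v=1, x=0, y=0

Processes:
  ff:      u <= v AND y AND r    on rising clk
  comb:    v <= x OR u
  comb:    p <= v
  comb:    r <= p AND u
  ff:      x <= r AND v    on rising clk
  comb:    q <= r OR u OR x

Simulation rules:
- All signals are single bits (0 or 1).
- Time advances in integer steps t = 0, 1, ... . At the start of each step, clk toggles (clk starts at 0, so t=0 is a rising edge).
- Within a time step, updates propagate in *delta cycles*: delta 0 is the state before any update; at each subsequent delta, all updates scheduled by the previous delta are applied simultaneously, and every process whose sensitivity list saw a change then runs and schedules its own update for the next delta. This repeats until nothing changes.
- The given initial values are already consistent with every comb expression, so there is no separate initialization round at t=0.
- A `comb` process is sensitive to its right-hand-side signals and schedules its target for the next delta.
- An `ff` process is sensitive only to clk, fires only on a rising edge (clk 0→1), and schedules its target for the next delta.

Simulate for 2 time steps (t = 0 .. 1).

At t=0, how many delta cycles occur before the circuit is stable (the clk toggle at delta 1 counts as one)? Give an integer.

3

[bits: y,p,v,q,u,x,clk,r]
t=0: Δ0=01111001 Δ1=01111011 Δ2=01110111 Δ3=01110110 | 3Δ
t=1: Δ0=01110110 Δ1=01110100 | 1Δ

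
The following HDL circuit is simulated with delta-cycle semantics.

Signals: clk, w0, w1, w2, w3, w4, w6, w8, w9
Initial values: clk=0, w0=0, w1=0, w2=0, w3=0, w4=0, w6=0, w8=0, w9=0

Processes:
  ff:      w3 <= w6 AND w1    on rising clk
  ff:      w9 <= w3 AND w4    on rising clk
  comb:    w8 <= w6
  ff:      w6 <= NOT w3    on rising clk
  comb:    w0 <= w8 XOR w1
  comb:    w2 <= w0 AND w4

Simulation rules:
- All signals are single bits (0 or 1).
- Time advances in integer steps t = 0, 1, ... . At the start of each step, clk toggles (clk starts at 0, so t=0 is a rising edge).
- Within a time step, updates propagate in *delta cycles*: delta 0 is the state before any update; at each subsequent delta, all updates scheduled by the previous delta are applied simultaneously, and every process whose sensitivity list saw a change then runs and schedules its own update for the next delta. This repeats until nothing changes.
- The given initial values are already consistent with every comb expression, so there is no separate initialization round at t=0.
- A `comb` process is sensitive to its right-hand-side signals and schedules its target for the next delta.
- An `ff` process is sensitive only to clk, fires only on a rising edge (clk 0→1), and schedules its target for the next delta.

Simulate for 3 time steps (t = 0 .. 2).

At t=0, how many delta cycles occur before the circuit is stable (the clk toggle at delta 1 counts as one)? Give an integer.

4

t0.Δ0 w6=0 w4=0 clk=0 w3=0 w9=0 w0=0 w1=0 w8=0 w2=0
t0.Δ1 w6=0 w4=0 clk=1 w3=0 w9=0 w0=0 w1=0 w8=0 w2=0
t0.Δ2 w6=1 w4=0 clk=1 w3=0 w9=0 w0=0 w1=0 w8=0 w2=0
t0.Δ3 w6=1 w4=0 clk=1 w3=0 w9=0 w0=0 w1=0 w8=1 w2=0
t0.Δ4 w6=1 w4=0 clk=1 w3=0 w9=0 w0=1 w1=0 w8=1 w2=0
t1.Δ0 w6=1 w4=0 clk=1 w3=0 w9=0 w0=1 w1=0 w8=1 w2=0
t1.Δ1 w6=1 w4=0 clk=0 w3=0 w9=0 w0=1 w1=0 w8=1 w2=0
t2.Δ0 w6=1 w4=0 clk=0 w3=0 w9=0 w0=1 w1=0 w8=1 w2=0
t2.Δ1 w6=1 w4=0 clk=1 w3=0 w9=0 w0=1 w1=0 w8=1 w2=0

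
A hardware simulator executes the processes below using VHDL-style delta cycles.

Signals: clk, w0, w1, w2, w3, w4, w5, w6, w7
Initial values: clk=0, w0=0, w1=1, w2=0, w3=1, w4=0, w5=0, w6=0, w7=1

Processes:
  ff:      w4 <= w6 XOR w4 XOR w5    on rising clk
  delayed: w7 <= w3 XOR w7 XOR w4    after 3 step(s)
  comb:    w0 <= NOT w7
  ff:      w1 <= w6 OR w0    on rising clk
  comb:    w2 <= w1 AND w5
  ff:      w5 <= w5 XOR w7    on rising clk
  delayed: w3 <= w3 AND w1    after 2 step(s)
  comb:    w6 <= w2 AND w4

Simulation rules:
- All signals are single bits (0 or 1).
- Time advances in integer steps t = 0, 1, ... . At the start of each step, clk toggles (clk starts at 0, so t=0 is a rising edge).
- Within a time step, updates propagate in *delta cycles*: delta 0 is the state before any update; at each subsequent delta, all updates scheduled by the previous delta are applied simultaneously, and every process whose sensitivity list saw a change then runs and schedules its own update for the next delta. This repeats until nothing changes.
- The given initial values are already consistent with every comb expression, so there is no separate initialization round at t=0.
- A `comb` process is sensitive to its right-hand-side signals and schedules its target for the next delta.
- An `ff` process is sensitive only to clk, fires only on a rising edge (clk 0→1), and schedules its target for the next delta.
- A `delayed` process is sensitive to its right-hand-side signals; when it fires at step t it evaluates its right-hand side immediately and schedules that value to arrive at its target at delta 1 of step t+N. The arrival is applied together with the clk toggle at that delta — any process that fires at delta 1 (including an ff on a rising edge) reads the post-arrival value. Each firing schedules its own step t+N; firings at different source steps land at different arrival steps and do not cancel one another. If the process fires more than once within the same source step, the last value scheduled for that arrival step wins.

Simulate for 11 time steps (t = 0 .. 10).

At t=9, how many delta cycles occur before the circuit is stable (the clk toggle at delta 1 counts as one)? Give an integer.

[bits: w2,w0,clk,w1,w7,w4,w6,w3,w5]
t=0: Δ0=000110010 Δ1=001110010 Δ2=001010011 | 2Δ
t=1: Δ0=001010011 Δ1=000010011 | 1Δ
t=2: Δ0=000010011 Δ1=001010001 Δ2=001011000 | 2Δ
t=3: Δ0=001011000 Δ1=000011000 | 1Δ
t=4: Δ0=000011000 Δ1=001011000 Δ2=001011001 | 2Δ
t=5: Δ0=001011001 Δ1=000001001 Δ2=010001001 | 2Δ
t=6: Δ0=010001001 Δ1=011001001 Δ2=011100001 Δ3=111100001 | 3Δ
t=7: Δ0=111100001 Δ1=110100001 | 1Δ
t=8: Δ0=110100001 Δ1=111110001 Δ2=101111000 Δ3=001111100 Δ4=001111000 | 4Δ
t=9: Δ0=001111000 Δ1=000101000 Δ2=010101000 | 2Δ
t=10: Δ0=010101000 Δ1=011101000 | 1Δ

2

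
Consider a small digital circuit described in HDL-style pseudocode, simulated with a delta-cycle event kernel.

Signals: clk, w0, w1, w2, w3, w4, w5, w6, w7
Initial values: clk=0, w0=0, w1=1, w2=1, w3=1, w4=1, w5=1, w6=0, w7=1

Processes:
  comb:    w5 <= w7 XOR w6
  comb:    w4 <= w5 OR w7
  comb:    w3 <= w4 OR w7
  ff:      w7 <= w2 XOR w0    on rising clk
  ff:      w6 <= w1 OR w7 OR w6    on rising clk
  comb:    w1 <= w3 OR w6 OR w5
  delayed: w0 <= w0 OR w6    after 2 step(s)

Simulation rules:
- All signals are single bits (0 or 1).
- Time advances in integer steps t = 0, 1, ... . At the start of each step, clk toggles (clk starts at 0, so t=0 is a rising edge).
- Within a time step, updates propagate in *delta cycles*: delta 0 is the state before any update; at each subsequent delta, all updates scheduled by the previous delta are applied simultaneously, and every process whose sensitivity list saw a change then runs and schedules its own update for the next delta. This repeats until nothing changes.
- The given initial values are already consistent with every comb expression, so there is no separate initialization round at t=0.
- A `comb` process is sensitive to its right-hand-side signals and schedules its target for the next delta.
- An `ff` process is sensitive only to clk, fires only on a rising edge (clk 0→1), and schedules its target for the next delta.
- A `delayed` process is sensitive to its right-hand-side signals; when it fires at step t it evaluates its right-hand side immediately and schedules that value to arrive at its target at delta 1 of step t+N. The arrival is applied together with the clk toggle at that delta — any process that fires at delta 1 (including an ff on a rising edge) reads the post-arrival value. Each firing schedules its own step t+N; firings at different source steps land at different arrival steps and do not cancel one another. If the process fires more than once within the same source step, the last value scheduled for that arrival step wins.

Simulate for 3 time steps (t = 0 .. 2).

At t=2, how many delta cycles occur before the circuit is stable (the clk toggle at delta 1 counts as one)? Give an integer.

t0.Δ0 w7=1 w1=1 w6=0 w4=1 w5=1 w2=1 clk=0 w3=1 w0=0
t0.Δ1 w7=1 w1=1 w6=0 w4=1 w5=1 w2=1 clk=1 w3=1 w0=0
t0.Δ2 w7=1 w1=1 w6=1 w4=1 w5=1 w2=1 clk=1 w3=1 w0=0
t0.Δ3 w7=1 w1=1 w6=1 w4=1 w5=0 w2=1 clk=1 w3=1 w0=0
t1.Δ0 w7=1 w1=1 w6=1 w4=1 w5=0 w2=1 clk=1 w3=1 w0=0
t1.Δ1 w7=1 w1=1 w6=1 w4=1 w5=0 w2=1 clk=0 w3=1 w0=0
t2.Δ0 w7=1 w1=1 w6=1 w4=1 w5=0 w2=1 clk=0 w3=1 w0=0
t2.Δ1 w7=1 w1=1 w6=1 w4=1 w5=0 w2=1 clk=1 w3=1 w0=1
t2.Δ2 w7=0 w1=1 w6=1 w4=1 w5=0 w2=1 clk=1 w3=1 w0=1
t2.Δ3 w7=0 w1=1 w6=1 w4=0 w5=1 w2=1 clk=1 w3=1 w0=1
t2.Δ4 w7=0 w1=1 w6=1 w4=1 w5=1 w2=1 clk=1 w3=0 w0=1
t2.Δ5 w7=0 w1=1 w6=1 w4=1 w5=1 w2=1 clk=1 w3=1 w0=1

5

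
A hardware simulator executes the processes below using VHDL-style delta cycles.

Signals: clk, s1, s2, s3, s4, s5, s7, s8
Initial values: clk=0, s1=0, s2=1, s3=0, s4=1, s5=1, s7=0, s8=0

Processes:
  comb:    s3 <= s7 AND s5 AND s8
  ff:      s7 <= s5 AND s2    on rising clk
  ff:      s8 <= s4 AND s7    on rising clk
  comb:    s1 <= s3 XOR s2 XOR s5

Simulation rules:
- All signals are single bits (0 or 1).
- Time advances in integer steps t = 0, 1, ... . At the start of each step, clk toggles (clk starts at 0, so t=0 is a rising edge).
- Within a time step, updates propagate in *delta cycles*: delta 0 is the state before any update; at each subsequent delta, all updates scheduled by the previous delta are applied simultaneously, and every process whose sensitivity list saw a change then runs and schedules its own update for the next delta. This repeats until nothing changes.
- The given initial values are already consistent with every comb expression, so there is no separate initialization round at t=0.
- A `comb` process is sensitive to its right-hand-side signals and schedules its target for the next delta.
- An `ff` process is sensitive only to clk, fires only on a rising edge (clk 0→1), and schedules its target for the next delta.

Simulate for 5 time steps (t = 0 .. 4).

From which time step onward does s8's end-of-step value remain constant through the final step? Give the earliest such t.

2

t0.Δ0 s1=0 s4=1 s8=0 s7=0 clk=0 s5=1 s2=1 s3=0
t0.Δ1 s1=0 s4=1 s8=0 s7=0 clk=1 s5=1 s2=1 s3=0
t0.Δ2 s1=0 s4=1 s8=0 s7=1 clk=1 s5=1 s2=1 s3=0
t1.Δ0 s1=0 s4=1 s8=0 s7=1 clk=1 s5=1 s2=1 s3=0
t1.Δ1 s1=0 s4=1 s8=0 s7=1 clk=0 s5=1 s2=1 s3=0
t2.Δ0 s1=0 s4=1 s8=0 s7=1 clk=0 s5=1 s2=1 s3=0
t2.Δ1 s1=0 s4=1 s8=0 s7=1 clk=1 s5=1 s2=1 s3=0
t2.Δ2 s1=0 s4=1 s8=1 s7=1 clk=1 s5=1 s2=1 s3=0
t2.Δ3 s1=0 s4=1 s8=1 s7=1 clk=1 s5=1 s2=1 s3=1
t2.Δ4 s1=1 s4=1 s8=1 s7=1 clk=1 s5=1 s2=1 s3=1
t3.Δ0 s1=1 s4=1 s8=1 s7=1 clk=1 s5=1 s2=1 s3=1
t3.Δ1 s1=1 s4=1 s8=1 s7=1 clk=0 s5=1 s2=1 s3=1
t4.Δ0 s1=1 s4=1 s8=1 s7=1 clk=0 s5=1 s2=1 s3=1
t4.Δ1 s1=1 s4=1 s8=1 s7=1 clk=1 s5=1 s2=1 s3=1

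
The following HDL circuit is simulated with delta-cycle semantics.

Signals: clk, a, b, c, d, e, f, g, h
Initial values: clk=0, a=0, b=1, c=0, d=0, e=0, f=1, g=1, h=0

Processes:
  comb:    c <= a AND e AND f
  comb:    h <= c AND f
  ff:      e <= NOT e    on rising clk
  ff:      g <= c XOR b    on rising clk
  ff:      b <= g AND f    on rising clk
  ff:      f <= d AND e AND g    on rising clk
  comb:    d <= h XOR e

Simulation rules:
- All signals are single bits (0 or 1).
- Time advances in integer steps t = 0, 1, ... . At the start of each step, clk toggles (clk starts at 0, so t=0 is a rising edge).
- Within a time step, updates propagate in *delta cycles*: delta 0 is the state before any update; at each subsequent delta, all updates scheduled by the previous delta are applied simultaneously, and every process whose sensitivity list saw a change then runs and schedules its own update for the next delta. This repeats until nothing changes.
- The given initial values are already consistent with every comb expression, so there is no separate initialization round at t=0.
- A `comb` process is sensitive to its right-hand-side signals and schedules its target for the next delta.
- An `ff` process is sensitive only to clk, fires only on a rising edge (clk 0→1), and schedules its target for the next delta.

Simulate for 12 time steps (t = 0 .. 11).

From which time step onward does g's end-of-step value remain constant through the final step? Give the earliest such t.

[bits: f,c,e,h,d,g,a,b,clk]
t=0: Δ0=100001010 Δ1=100001011 Δ2=001001011 Δ3=001011011 | 3Δ
t=1: Δ0=001011011 Δ1=001011010 | 1Δ
t=2: Δ0=001011010 Δ1=001011011 Δ2=100011001 Δ3=100001001 | 3Δ
t=3: Δ0=100001001 Δ1=100001000 | 1Δ
t=4: Δ0=100001000 Δ1=100001001 Δ2=001000011 Δ3=001010011 | 3Δ
t=5: Δ0=001010011 Δ1=001010010 | 1Δ
t=6: Δ0=001010010 Δ1=001010011 Δ2=000011001 Δ3=000001001 | 3Δ
t=7: Δ0=000001001 Δ1=000001000 | 1Δ
t=8: Δ0=000001000 Δ1=000001001 Δ2=001000001 Δ3=001010001 | 3Δ
t=9: Δ0=001010001 Δ1=001010000 | 1Δ
t=10: Δ0=001010000 Δ1=001010001 Δ2=000010001 Δ3=000000001 | 3Δ
t=11: Δ0=000000001 Δ1=000000000 | 1Δ

8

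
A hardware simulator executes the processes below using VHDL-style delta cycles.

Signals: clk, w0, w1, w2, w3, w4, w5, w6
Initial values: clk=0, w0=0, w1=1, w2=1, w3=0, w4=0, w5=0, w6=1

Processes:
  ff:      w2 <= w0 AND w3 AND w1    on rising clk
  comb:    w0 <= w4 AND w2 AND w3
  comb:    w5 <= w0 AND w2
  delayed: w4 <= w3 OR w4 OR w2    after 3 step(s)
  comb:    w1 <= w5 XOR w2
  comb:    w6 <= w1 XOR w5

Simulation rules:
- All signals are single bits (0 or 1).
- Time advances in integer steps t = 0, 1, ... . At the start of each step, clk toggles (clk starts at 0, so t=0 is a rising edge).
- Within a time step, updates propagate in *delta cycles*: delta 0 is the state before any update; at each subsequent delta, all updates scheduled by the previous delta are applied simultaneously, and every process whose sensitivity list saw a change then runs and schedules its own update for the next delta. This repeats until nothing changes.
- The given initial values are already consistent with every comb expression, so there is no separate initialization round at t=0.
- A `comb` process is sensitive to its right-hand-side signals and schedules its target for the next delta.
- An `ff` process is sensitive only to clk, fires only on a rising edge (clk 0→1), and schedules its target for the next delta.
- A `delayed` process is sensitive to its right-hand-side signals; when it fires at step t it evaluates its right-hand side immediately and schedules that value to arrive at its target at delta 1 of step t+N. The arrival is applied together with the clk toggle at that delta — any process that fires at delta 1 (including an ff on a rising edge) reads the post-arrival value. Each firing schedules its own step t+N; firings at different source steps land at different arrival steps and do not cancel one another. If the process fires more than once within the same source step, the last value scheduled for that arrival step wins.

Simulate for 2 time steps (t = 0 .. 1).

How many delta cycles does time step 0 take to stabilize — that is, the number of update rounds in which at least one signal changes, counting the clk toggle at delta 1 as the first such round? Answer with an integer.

4

t=0 Δ0: w4=0 clk=0 w6=1 w0=0 w1=1 w2=1 w3=0 w5=0
  Δ1: clk:0→1
  Δ2: w2:1→0
  Δ3: w1:1→0
  Δ4: w6:1→0
  (4Δ to stable)
t=1 Δ0: w4=0 clk=1 w6=0 w0=0 w1=0 w2=0 w3=0 w5=0
  Δ1: clk:1→0
  (1Δ to stable)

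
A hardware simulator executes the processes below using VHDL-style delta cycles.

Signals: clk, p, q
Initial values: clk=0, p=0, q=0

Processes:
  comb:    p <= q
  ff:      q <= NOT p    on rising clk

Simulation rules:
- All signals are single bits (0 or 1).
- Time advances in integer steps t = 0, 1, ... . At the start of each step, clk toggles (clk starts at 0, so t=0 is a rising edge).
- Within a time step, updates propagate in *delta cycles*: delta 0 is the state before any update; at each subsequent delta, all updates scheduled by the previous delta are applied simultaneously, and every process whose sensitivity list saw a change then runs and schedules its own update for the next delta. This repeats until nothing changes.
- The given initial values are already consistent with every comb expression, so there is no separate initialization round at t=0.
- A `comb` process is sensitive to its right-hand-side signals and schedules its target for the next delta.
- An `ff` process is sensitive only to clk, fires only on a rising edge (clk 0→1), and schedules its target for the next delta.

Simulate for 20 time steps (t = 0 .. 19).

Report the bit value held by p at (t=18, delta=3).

t=0 Δ0: clk=0 q=0 p=0
  Δ1: clk:0→1
  Δ2: q:0→1
  Δ3: p:0→1
  (3Δ to stable)
t=1 Δ0: clk=1 q=1 p=1
  Δ1: clk:1→0
  (1Δ to stable)
t=2 Δ0: clk=0 q=1 p=1
  Δ1: clk:0→1
  Δ2: q:1→0
  Δ3: p:1→0
  (3Δ to stable)
t=3 Δ0: clk=1 q=0 p=0
  Δ1: clk:1→0
  (1Δ to stable)
t=4 Δ0: clk=0 q=0 p=0
  Δ1: clk:0→1
  Δ2: q:0→1
  Δ3: p:0→1
  (3Δ to stable)
t=5 Δ0: clk=1 q=1 p=1
  Δ1: clk:1→0
  (1Δ to stable)
t=6 Δ0: clk=0 q=1 p=1
  Δ1: clk:0→1
  Δ2: q:1→0
  Δ3: p:1→0
  (3Δ to stable)
t=7 Δ0: clk=1 q=0 p=0
  Δ1: clk:1→0
  (1Δ to stable)
t=8 Δ0: clk=0 q=0 p=0
  Δ1: clk:0→1
  Δ2: q:0→1
  Δ3: p:0→1
  (3Δ to stable)
t=9 Δ0: clk=1 q=1 p=1
  Δ1: clk:1→0
  (1Δ to stable)
t=10 Δ0: clk=0 q=1 p=1
  Δ1: clk:0→1
  Δ2: q:1→0
  Δ3: p:1→0
  (3Δ to stable)
t=11 Δ0: clk=1 q=0 p=0
  Δ1: clk:1→0
  (1Δ to stable)
t=12 Δ0: clk=0 q=0 p=0
  Δ1: clk:0→1
  Δ2: q:0→1
  Δ3: p:0→1
  (3Δ to stable)
t=13 Δ0: clk=1 q=1 p=1
  Δ1: clk:1→0
  (1Δ to stable)
t=14 Δ0: clk=0 q=1 p=1
  Δ1: clk:0→1
  Δ2: q:1→0
  Δ3: p:1→0
  (3Δ to stable)
t=15 Δ0: clk=1 q=0 p=0
  Δ1: clk:1→0
  (1Δ to stable)
t=16 Δ0: clk=0 q=0 p=0
  Δ1: clk:0→1
  Δ2: q:0→1
  Δ3: p:0→1
  (3Δ to stable)
t=17 Δ0: clk=1 q=1 p=1
  Δ1: clk:1→0
  (1Δ to stable)
t=18 Δ0: clk=0 q=1 p=1
  Δ1: clk:0→1
  Δ2: q:1→0
  Δ3: p:1→0
  (3Δ to stable)
t=19 Δ0: clk=1 q=0 p=0
  Δ1: clk:1→0
  (1Δ to stable)

0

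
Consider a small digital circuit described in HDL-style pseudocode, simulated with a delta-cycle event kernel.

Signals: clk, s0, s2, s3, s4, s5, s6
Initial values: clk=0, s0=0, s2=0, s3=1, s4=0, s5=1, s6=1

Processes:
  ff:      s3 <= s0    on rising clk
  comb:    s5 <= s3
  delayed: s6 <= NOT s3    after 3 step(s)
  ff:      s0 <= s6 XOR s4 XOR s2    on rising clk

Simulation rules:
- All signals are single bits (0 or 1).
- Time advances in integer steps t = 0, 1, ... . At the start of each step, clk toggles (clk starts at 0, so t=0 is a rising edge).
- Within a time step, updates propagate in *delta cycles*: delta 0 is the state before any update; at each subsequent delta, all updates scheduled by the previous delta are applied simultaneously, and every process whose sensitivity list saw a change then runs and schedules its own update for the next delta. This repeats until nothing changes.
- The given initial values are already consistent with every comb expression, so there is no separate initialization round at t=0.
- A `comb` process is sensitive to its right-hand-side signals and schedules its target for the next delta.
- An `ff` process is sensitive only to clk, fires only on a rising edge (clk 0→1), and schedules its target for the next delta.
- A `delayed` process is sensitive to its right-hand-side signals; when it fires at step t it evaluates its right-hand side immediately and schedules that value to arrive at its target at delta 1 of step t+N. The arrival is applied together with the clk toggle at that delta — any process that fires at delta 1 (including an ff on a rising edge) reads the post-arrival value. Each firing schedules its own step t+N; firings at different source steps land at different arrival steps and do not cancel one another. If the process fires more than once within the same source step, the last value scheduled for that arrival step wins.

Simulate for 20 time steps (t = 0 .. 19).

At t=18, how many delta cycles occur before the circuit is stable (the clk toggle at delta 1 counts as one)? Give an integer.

2

t=0 Δ0: s5=1 s2=0 s4=0 s0=0 clk=0 s3=1 s6=1
  Δ1: clk:0→1
  Δ2: s0:0→1, s3:1→0
  Δ3: s5:1→0
  (3Δ to stable)
t=1 Δ0: s5=0 s2=0 s4=0 s0=1 clk=1 s3=0 s6=1
  Δ1: clk:1→0
  (1Δ to stable)
t=2 Δ0: s5=0 s2=0 s4=0 s0=1 clk=0 s3=0 s6=1
  Δ1: clk:0→1
  Δ2: s3:0→1
  Δ3: s5:0→1
  (3Δ to stable)
t=3 Δ0: s5=1 s2=0 s4=0 s0=1 clk=1 s3=1 s6=1
  Δ1: clk:1→0
  (1Δ to stable)
t=4 Δ0: s5=1 s2=0 s4=0 s0=1 clk=0 s3=1 s6=1
  Δ1: clk:0→1
  (1Δ to stable)
t=5 Δ0: s5=1 s2=0 s4=0 s0=1 clk=1 s3=1 s6=1
  Δ1: clk:1→0, s6:1→0
  (1Δ to stable)
t=6 Δ0: s5=1 s2=0 s4=0 s0=1 clk=0 s3=1 s6=0
  Δ1: clk:0→1
  Δ2: s0:1→0
  (2Δ to stable)
t=7 Δ0: s5=1 s2=0 s4=0 s0=0 clk=1 s3=1 s6=0
  Δ1: clk:1→0
  (1Δ to stable)
t=8 Δ0: s5=1 s2=0 s4=0 s0=0 clk=0 s3=1 s6=0
  Δ1: clk:0→1
  Δ2: s3:1→0
  Δ3: s5:1→0
  (3Δ to stable)
t=9 Δ0: s5=0 s2=0 s4=0 s0=0 clk=1 s3=0 s6=0
  Δ1: clk:1→0
  (1Δ to stable)
t=10 Δ0: s5=0 s2=0 s4=0 s0=0 clk=0 s3=0 s6=0
  Δ1: clk:0→1
  (1Δ to stable)
t=11 Δ0: s5=0 s2=0 s4=0 s0=0 clk=1 s3=0 s6=0
  Δ1: clk:1→0, s6:0→1
  (1Δ to stable)
t=12 Δ0: s5=0 s2=0 s4=0 s0=0 clk=0 s3=0 s6=1
  Δ1: clk:0→1
  Δ2: s0:0→1
  (2Δ to stable)
t=13 Δ0: s5=0 s2=0 s4=0 s0=1 clk=1 s3=0 s6=1
  Δ1: clk:1→0
  (1Δ to stable)
t=14 Δ0: s5=0 s2=0 s4=0 s0=1 clk=0 s3=0 s6=1
  Δ1: clk:0→1
  Δ2: s3:0→1
  Δ3: s5:0→1
  (3Δ to stable)
t=15 Δ0: s5=1 s2=0 s4=0 s0=1 clk=1 s3=1 s6=1
  Δ1: clk:1→0
  (1Δ to stable)
t=16 Δ0: s5=1 s2=0 s4=0 s0=1 clk=0 s3=1 s6=1
  Δ1: clk:0→1
  (1Δ to stable)
t=17 Δ0: s5=1 s2=0 s4=0 s0=1 clk=1 s3=1 s6=1
  Δ1: clk:1→0, s6:1→0
  (1Δ to stable)
t=18 Δ0: s5=1 s2=0 s4=0 s0=1 clk=0 s3=1 s6=0
  Δ1: clk:0→1
  Δ2: s0:1→0
  (2Δ to stable)
t=19 Δ0: s5=1 s2=0 s4=0 s0=0 clk=1 s3=1 s6=0
  Δ1: clk:1→0
  (1Δ to stable)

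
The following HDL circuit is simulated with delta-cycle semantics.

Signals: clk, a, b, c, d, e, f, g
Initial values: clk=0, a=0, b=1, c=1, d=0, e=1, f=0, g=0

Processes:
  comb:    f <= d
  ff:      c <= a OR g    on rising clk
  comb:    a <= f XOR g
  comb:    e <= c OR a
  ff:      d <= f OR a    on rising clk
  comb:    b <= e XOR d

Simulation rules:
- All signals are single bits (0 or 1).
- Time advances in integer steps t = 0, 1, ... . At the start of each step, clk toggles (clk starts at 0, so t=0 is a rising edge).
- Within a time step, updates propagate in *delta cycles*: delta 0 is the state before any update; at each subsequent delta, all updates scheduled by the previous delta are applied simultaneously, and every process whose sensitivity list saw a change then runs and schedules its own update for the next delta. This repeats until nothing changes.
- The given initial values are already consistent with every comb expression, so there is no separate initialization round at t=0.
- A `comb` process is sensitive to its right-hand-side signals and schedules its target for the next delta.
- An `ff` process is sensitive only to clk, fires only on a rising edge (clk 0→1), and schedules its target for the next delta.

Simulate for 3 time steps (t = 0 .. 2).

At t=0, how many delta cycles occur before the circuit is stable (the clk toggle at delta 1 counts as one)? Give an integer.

4

t0.Δ0 c=1 e=1 d=0 b=1 f=0 a=0 g=0 clk=0
t0.Δ1 c=1 e=1 d=0 b=1 f=0 a=0 g=0 clk=1
t0.Δ2 c=0 e=1 d=0 b=1 f=0 a=0 g=0 clk=1
t0.Δ3 c=0 e=0 d=0 b=1 f=0 a=0 g=0 clk=1
t0.Δ4 c=0 e=0 d=0 b=0 f=0 a=0 g=0 clk=1
t1.Δ0 c=0 e=0 d=0 b=0 f=0 a=0 g=0 clk=1
t1.Δ1 c=0 e=0 d=0 b=0 f=0 a=0 g=0 clk=0
t2.Δ0 c=0 e=0 d=0 b=0 f=0 a=0 g=0 clk=0
t2.Δ1 c=0 e=0 d=0 b=0 f=0 a=0 g=0 clk=1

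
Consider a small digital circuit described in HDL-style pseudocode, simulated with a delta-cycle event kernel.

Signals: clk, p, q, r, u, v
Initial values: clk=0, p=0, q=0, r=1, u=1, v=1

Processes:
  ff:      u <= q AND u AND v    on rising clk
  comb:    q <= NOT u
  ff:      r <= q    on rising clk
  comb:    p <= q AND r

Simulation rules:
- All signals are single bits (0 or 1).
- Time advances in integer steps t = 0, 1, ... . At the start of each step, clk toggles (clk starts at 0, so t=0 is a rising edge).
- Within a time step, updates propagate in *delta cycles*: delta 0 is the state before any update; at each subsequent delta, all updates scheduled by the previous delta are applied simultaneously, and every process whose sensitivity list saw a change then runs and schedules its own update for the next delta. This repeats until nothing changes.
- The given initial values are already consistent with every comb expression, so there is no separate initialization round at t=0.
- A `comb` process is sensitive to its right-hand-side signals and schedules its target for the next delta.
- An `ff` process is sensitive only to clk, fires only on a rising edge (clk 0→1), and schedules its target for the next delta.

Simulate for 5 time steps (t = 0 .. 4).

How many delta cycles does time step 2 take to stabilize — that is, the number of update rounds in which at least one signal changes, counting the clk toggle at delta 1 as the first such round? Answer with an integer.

3

[bits: u,v,q,r,p,clk]
t=0: Δ0=110100 Δ1=110101 Δ2=010001 Δ3=011001 | 3Δ
t=1: Δ0=011001 Δ1=011000 | 1Δ
t=2: Δ0=011000 Δ1=011001 Δ2=011101 Δ3=011111 | 3Δ
t=3: Δ0=011111 Δ1=011110 | 1Δ
t=4: Δ0=011110 Δ1=011111 | 1Δ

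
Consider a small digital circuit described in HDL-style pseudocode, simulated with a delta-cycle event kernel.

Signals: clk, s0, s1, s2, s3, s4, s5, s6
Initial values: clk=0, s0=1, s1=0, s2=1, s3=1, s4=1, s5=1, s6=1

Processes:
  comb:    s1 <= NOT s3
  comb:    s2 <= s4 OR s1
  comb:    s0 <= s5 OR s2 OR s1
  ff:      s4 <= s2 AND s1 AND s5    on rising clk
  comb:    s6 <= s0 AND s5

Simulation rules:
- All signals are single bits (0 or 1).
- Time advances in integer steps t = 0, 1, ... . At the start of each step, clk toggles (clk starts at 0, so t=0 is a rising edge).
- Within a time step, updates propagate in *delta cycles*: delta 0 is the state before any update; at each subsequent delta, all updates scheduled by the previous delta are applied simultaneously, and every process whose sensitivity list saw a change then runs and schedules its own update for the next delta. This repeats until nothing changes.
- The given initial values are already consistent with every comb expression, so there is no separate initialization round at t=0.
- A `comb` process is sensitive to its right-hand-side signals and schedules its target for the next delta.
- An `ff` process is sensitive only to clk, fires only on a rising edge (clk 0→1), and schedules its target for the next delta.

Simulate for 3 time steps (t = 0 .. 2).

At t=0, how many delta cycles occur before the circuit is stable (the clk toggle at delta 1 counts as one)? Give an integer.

3

t0.Δ0 s6=1 s5=1 s0=1 clk=0 s3=1 s2=1 s1=0 s4=1
t0.Δ1 s6=1 s5=1 s0=1 clk=1 s3=1 s2=1 s1=0 s4=1
t0.Δ2 s6=1 s5=1 s0=1 clk=1 s3=1 s2=1 s1=0 s4=0
t0.Δ3 s6=1 s5=1 s0=1 clk=1 s3=1 s2=0 s1=0 s4=0
t1.Δ0 s6=1 s5=1 s0=1 clk=1 s3=1 s2=0 s1=0 s4=0
t1.Δ1 s6=1 s5=1 s0=1 clk=0 s3=1 s2=0 s1=0 s4=0
t2.Δ0 s6=1 s5=1 s0=1 clk=0 s3=1 s2=0 s1=0 s4=0
t2.Δ1 s6=1 s5=1 s0=1 clk=1 s3=1 s2=0 s1=0 s4=0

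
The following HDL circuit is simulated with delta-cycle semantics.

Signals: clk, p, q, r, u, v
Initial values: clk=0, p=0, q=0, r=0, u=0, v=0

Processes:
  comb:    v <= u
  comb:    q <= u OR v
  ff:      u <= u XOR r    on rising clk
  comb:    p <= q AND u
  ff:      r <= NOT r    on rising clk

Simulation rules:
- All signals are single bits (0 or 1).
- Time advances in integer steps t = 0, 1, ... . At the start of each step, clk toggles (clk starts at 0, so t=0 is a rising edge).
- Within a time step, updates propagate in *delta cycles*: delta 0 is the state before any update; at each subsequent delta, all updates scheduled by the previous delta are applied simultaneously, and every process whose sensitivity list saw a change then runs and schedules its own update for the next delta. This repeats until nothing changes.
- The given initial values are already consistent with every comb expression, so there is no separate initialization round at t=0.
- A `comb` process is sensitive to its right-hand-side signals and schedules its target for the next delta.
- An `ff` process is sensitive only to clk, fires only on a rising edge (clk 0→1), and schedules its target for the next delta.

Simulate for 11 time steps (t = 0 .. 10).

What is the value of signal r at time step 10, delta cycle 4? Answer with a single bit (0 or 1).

t=0 Δ0: u=0 q=0 v=0 clk=0 r=0 p=0
  Δ1: clk:0→1
  Δ2: r:0→1
  (2Δ to stable)
t=1 Δ0: u=0 q=0 v=0 clk=1 r=1 p=0
  Δ1: clk:1→0
  (1Δ to stable)
t=2 Δ0: u=0 q=0 v=0 clk=0 r=1 p=0
  Δ1: clk:0→1
  Δ2: u:0→1, r:1→0
  Δ3: q:0→1, v:0→1
  Δ4: p:0→1
  (4Δ to stable)
t=3 Δ0: u=1 q=1 v=1 clk=1 r=0 p=1
  Δ1: clk:1→0
  (1Δ to stable)
t=4 Δ0: u=1 q=1 v=1 clk=0 r=0 p=1
  Δ1: clk:0→1
  Δ2: r:0→1
  (2Δ to stable)
t=5 Δ0: u=1 q=1 v=1 clk=1 r=1 p=1
  Δ1: clk:1→0
  (1Δ to stable)
t=6 Δ0: u=1 q=1 v=1 clk=0 r=1 p=1
  Δ1: clk:0→1
  Δ2: u:1→0, r:1→0
  Δ3: v:1→0, p:1→0
  Δ4: q:1→0
  (4Δ to stable)
t=7 Δ0: u=0 q=0 v=0 clk=1 r=0 p=0
  Δ1: clk:1→0
  (1Δ to stable)
t=8 Δ0: u=0 q=0 v=0 clk=0 r=0 p=0
  Δ1: clk:0→1
  Δ2: r:0→1
  (2Δ to stable)
t=9 Δ0: u=0 q=0 v=0 clk=1 r=1 p=0
  Δ1: clk:1→0
  (1Δ to stable)
t=10 Δ0: u=0 q=0 v=0 clk=0 r=1 p=0
  Δ1: clk:0→1
  Δ2: u:0→1, r:1→0
  Δ3: q:0→1, v:0→1
  Δ4: p:0→1
  (4Δ to stable)

0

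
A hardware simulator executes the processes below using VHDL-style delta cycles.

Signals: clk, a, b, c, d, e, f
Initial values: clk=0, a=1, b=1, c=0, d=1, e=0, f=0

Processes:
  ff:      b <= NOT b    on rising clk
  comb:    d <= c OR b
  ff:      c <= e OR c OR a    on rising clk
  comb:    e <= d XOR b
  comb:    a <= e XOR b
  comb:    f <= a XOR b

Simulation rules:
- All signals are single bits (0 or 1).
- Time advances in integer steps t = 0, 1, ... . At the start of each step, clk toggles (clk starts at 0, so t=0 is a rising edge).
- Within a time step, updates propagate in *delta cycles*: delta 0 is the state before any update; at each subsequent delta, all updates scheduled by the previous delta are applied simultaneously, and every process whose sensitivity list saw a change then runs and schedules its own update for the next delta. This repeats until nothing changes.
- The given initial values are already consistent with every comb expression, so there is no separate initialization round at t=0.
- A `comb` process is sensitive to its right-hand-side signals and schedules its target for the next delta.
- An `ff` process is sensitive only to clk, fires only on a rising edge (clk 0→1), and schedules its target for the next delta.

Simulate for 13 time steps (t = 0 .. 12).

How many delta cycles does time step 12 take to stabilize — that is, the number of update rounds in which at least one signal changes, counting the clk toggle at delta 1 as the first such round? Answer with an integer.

5

[bits: b,e,f,d,c,a,clk]
t=0: Δ0=1001010 Δ1=1001011 Δ2=0001111 Δ3=0111101 Δ4=0101111 Δ5=0111111 | 5Δ
t=1: Δ0=0111111 Δ1=0111110 | 1Δ
t=2: Δ0=0111110 Δ1=0111111 Δ2=1111111 Δ3=1001101 Δ4=1011111 Δ5=1001111 | 5Δ
t=3: Δ0=1001111 Δ1=1001110 | 1Δ
t=4: Δ0=1001110 Δ1=1001111 Δ2=0001111 Δ3=0111101 Δ4=0101111 Δ5=0111111 | 5Δ
t=5: Δ0=0111111 Δ1=0111110 | 1Δ
t=6: Δ0=0111110 Δ1=0111111 Δ2=1111111 Δ3=1001101 Δ4=1011111 Δ5=1001111 | 5Δ
t=7: Δ0=1001111 Δ1=1001110 | 1Δ
t=8: Δ0=1001110 Δ1=1001111 Δ2=0001111 Δ3=0111101 Δ4=0101111 Δ5=0111111 | 5Δ
t=9: Δ0=0111111 Δ1=0111110 | 1Δ
t=10: Δ0=0111110 Δ1=0111111 Δ2=1111111 Δ3=1001101 Δ4=1011111 Δ5=1001111 | 5Δ
t=11: Δ0=1001111 Δ1=1001110 | 1Δ
t=12: Δ0=1001110 Δ1=1001111 Δ2=0001111 Δ3=0111101 Δ4=0101111 Δ5=0111111 | 5Δ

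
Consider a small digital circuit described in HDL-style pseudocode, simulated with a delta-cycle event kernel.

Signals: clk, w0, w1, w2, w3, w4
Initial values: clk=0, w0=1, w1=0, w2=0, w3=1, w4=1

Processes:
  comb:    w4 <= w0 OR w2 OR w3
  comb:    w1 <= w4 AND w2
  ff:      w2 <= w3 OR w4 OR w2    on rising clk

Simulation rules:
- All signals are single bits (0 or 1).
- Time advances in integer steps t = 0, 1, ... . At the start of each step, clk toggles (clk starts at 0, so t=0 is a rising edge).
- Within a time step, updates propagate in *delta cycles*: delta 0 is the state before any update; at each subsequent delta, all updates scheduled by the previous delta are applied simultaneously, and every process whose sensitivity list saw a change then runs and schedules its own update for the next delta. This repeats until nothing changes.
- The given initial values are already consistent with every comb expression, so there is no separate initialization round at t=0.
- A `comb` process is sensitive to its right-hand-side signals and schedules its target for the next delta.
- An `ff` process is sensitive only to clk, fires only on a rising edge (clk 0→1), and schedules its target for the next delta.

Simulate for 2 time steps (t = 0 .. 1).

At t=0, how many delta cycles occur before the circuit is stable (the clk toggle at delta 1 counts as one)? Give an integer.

3

t0.Δ0 w2=0 w3=1 w1=0 clk=0 w4=1 w0=1
t0.Δ1 w2=0 w3=1 w1=0 clk=1 w4=1 w0=1
t0.Δ2 w2=1 w3=1 w1=0 clk=1 w4=1 w0=1
t0.Δ3 w2=1 w3=1 w1=1 clk=1 w4=1 w0=1
t1.Δ0 w2=1 w3=1 w1=1 clk=1 w4=1 w0=1
t1.Δ1 w2=1 w3=1 w1=1 clk=0 w4=1 w0=1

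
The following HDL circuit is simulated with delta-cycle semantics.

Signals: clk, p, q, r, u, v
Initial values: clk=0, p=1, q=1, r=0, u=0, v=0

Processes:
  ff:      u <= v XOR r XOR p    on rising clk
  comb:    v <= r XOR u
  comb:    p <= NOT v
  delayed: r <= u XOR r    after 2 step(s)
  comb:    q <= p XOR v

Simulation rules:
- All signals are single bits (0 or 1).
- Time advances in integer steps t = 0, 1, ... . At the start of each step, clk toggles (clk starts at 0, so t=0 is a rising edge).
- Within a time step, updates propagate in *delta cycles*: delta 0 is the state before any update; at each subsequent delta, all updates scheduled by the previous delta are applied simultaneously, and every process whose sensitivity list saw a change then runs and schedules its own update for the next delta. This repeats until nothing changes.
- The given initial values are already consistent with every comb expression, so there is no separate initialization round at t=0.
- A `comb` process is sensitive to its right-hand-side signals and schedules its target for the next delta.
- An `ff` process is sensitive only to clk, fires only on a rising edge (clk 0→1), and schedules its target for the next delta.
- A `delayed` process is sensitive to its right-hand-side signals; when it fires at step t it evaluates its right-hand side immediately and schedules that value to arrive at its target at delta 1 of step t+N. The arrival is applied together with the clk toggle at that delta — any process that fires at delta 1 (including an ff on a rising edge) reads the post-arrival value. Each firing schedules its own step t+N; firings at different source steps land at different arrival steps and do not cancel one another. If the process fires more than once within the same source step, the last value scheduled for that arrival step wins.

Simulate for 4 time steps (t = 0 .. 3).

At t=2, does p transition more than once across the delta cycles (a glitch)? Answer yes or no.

t=0 Δ0: clk=0 p=1 q=1 r=0 u=0 v=0
  Δ1: clk:0→1
  Δ2: u:0→1
  Δ3: v:0→1
  Δ4: p:1→0, q:1→0
  Δ5: q:0→1
  (5Δ to stable)
t=1 Δ0: clk=1 p=0 q=1 r=0 u=1 v=1
  Δ1: clk:1→0
  (1Δ to stable)
t=2 Δ0: clk=0 p=0 q=1 r=0 u=1 v=1
  Δ1: clk:0→1, r:0→1
  Δ2: u:1→0, v:1→0
  Δ3: p:0→1, q:1→0, v:0→1
  Δ4: p:1→0
  Δ5: q:0→1
  (5Δ to stable)
t=3 Δ0: clk=1 p=0 q=1 r=1 u=0 v=1
  Δ1: clk:1→0
  (1Δ to stable)

yes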